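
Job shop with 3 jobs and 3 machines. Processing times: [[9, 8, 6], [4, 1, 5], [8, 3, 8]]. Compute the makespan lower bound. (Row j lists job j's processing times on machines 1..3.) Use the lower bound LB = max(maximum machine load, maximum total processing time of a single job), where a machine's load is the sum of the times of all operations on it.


Machine loads:
  Machine 1: 9 + 4 + 8 = 21
  Machine 2: 8 + 1 + 3 = 12
  Machine 3: 6 + 5 + 8 = 19
Max machine load = 21
Job totals:
  Job 1: 23
  Job 2: 10
  Job 3: 19
Max job total = 23
Lower bound = max(21, 23) = 23

23


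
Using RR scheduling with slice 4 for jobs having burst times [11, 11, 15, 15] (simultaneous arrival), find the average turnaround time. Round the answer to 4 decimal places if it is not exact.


Time quantum = 4
Execution trace:
  J1 runs 4 units, time = 4
  J2 runs 4 units, time = 8
  J3 runs 4 units, time = 12
  J4 runs 4 units, time = 16
  J1 runs 4 units, time = 20
  J2 runs 4 units, time = 24
  J3 runs 4 units, time = 28
  J4 runs 4 units, time = 32
  J1 runs 3 units, time = 35
  J2 runs 3 units, time = 38
  J3 runs 4 units, time = 42
  J4 runs 4 units, time = 46
  J3 runs 3 units, time = 49
  J4 runs 3 units, time = 52
Finish times: [35, 38, 49, 52]
Average turnaround = 174/4 = 43.5

43.5


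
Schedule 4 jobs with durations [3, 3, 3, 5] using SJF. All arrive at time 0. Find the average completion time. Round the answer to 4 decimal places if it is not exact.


SJF order (ascending): [3, 3, 3, 5]
Completion times:
  Job 1: burst=3, C=3
  Job 2: burst=3, C=6
  Job 3: burst=3, C=9
  Job 4: burst=5, C=14
Average completion = 32/4 = 8.0

8.0


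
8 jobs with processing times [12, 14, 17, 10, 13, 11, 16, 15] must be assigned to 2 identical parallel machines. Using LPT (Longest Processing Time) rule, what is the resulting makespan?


Sort jobs in decreasing order (LPT): [17, 16, 15, 14, 13, 12, 11, 10]
Assign each job to the least loaded machine:
  Machine 1: jobs [17, 14, 13, 10], load = 54
  Machine 2: jobs [16, 15, 12, 11], load = 54
Makespan = max load = 54

54


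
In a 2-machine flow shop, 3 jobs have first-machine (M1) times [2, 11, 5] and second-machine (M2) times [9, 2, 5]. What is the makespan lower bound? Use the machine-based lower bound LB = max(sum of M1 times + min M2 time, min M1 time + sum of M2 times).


LB1 = sum(M1 times) + min(M2 times) = 18 + 2 = 20
LB2 = min(M1 times) + sum(M2 times) = 2 + 16 = 18
Lower bound = max(LB1, LB2) = max(20, 18) = 20

20


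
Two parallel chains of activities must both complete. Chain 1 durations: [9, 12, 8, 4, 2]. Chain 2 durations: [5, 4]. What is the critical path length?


Path A total = 9 + 12 + 8 + 4 + 2 = 35
Path B total = 5 + 4 = 9
Critical path = longest path = max(35, 9) = 35

35


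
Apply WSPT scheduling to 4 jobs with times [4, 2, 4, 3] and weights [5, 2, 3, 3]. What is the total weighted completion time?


Compute p/w ratios and sort ascending (WSPT): [(4, 5), (2, 2), (3, 3), (4, 3)]
Compute weighted completion times:
  Job (p=4,w=5): C=4, w*C=5*4=20
  Job (p=2,w=2): C=6, w*C=2*6=12
  Job (p=3,w=3): C=9, w*C=3*9=27
  Job (p=4,w=3): C=13, w*C=3*13=39
Total weighted completion time = 98

98


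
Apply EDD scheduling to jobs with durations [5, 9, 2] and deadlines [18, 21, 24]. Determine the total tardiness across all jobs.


Sort by due date (EDD order): [(5, 18), (9, 21), (2, 24)]
Compute completion times and tardiness:
  Job 1: p=5, d=18, C=5, tardiness=max(0,5-18)=0
  Job 2: p=9, d=21, C=14, tardiness=max(0,14-21)=0
  Job 3: p=2, d=24, C=16, tardiness=max(0,16-24)=0
Total tardiness = 0

0


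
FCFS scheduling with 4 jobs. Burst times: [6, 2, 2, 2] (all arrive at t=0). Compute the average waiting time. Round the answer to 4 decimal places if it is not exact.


FCFS order (as given): [6, 2, 2, 2]
Waiting times:
  Job 1: wait = 0
  Job 2: wait = 6
  Job 3: wait = 8
  Job 4: wait = 10
Sum of waiting times = 24
Average waiting time = 24/4 = 6.0

6.0


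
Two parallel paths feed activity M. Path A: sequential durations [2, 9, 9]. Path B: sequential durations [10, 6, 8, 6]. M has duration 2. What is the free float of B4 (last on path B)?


ES(B4) = sum of predecessors on chain B = 24
EF(B4) = ES + duration = 24 + 6 = 30
Successor of B4 is M. ES(M) = max(sum(A), sum(B)) = max(20, 30) = 30
Free float = ES(successor) - EF(current) = 30 - 30 = 0

0


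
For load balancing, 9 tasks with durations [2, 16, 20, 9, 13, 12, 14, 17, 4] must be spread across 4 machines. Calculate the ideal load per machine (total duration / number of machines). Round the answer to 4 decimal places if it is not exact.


Total processing time = 2 + 16 + 20 + 9 + 13 + 12 + 14 + 17 + 4 = 107
Number of machines = 4
Ideal balanced load = 107 / 4 = 26.75

26.75


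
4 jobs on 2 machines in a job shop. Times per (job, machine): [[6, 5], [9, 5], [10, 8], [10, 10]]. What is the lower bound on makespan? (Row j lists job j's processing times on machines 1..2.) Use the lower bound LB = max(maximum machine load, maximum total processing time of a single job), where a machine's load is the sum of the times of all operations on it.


Machine loads:
  Machine 1: 6 + 9 + 10 + 10 = 35
  Machine 2: 5 + 5 + 8 + 10 = 28
Max machine load = 35
Job totals:
  Job 1: 11
  Job 2: 14
  Job 3: 18
  Job 4: 20
Max job total = 20
Lower bound = max(35, 20) = 35

35


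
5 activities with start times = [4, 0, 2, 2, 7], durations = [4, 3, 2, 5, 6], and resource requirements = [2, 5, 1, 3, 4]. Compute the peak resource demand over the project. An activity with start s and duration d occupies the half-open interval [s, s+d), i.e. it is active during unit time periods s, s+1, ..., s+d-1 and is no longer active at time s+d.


Each activity i is active on [start_i, start_i + duration_i).
Compute total resource usage per time slot:
  t=0: active resources = [5], total = 5
  t=1: active resources = [5], total = 5
  t=2: active resources = [5, 1, 3], total = 9
  t=3: active resources = [1, 3], total = 4
  t=4: active resources = [2, 3], total = 5
  t=5: active resources = [2, 3], total = 5
  t=6: active resources = [2, 3], total = 5
  t=7: active resources = [2, 4], total = 6
  t=8: active resources = [4], total = 4
  t=9: active resources = [4], total = 4
  t=10: active resources = [4], total = 4
  t=11: active resources = [4], total = 4
  t=12: active resources = [4], total = 4
Peak resource demand = 9

9


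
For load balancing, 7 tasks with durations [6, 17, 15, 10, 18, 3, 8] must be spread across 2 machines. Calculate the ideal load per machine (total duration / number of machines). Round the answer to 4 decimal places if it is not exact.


Total processing time = 6 + 17 + 15 + 10 + 18 + 3 + 8 = 77
Number of machines = 2
Ideal balanced load = 77 / 2 = 38.5

38.5


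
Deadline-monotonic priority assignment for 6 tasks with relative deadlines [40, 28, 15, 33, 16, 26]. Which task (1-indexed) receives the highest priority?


Sort tasks by relative deadline (ascending):
  Task 3: deadline = 15
  Task 5: deadline = 16
  Task 6: deadline = 26
  Task 2: deadline = 28
  Task 4: deadline = 33
  Task 1: deadline = 40
Priority order (highest first): [3, 5, 6, 2, 4, 1]
Highest priority task = 3

3


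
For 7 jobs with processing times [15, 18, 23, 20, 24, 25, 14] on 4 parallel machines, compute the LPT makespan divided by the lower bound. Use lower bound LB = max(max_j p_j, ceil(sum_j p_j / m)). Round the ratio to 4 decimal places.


LPT order: [25, 24, 23, 20, 18, 15, 14]
Machine loads after assignment: [25, 38, 38, 38]
LPT makespan = 38
Lower bound = max(max_job, ceil(total/4)) = max(25, 35) = 35
Ratio = 38 / 35 = 1.0857

1.0857


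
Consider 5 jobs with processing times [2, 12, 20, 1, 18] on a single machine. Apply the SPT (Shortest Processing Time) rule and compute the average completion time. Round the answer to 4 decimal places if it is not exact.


Sort jobs by processing time (SPT order): [1, 2, 12, 18, 20]
Compute completion times sequentially:
  Job 1: processing = 1, completes at 1
  Job 2: processing = 2, completes at 3
  Job 3: processing = 12, completes at 15
  Job 4: processing = 18, completes at 33
  Job 5: processing = 20, completes at 53
Sum of completion times = 105
Average completion time = 105/5 = 21.0

21.0


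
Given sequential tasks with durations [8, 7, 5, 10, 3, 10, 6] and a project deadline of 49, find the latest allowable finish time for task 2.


LF(activity 2) = deadline - sum of successor durations
Successors: activities 3 through 7 with durations [5, 10, 3, 10, 6]
Sum of successor durations = 34
LF = 49 - 34 = 15

15


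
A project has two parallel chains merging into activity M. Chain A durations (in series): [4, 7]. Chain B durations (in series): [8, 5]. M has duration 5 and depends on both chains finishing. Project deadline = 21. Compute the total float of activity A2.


Forward pass: ES(A2) = sum of predecessors on chain A = 4
EF = ES + duration = 4 + 7 = 11
Backward pass: LF(M) = deadline = 21; LS(M) = 21 - 5 = 16
LF(A2) = LS(M) - sum(successors on chain A) = 16 - 0 = 16
LS = LF - duration = 16 - 7 = 9
Total float = LS - ES = 9 - 4 = 5

5


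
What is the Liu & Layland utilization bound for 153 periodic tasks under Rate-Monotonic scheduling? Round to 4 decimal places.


Compute 2^(1/153) = 1.0045406514
Subtract 1: 1.0045406514 - 1 = 0.0045406514
Multiply by n: 153 * 0.0045406514 = 0.6947196642
Round to 4 dp: 0.6947

0.6947


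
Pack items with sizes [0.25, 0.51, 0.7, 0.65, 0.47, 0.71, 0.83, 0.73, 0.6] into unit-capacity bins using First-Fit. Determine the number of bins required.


Place items sequentially using First-Fit:
  Item 0.25 -> new Bin 1
  Item 0.51 -> Bin 1 (now 0.76)
  Item 0.7 -> new Bin 2
  Item 0.65 -> new Bin 3
  Item 0.47 -> new Bin 4
  Item 0.71 -> new Bin 5
  Item 0.83 -> new Bin 6
  Item 0.73 -> new Bin 7
  Item 0.6 -> new Bin 8
Total bins used = 8

8


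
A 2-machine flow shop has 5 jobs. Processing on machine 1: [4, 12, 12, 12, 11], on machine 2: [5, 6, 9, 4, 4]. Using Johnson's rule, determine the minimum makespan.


Apply Johnson's rule:
  Group 1 (a <= b): [(1, 4, 5)]
  Group 2 (a > b): [(3, 12, 9), (2, 12, 6), (4, 12, 4), (5, 11, 4)]
Optimal job order: [1, 3, 2, 4, 5]
Schedule:
  Job 1: M1 done at 4, M2 done at 9
  Job 3: M1 done at 16, M2 done at 25
  Job 2: M1 done at 28, M2 done at 34
  Job 4: M1 done at 40, M2 done at 44
  Job 5: M1 done at 51, M2 done at 55
Makespan = 55

55


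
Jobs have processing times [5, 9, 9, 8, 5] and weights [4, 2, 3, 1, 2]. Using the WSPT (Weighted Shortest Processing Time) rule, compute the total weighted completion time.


Compute p/w ratios and sort ascending (WSPT): [(5, 4), (5, 2), (9, 3), (9, 2), (8, 1)]
Compute weighted completion times:
  Job (p=5,w=4): C=5, w*C=4*5=20
  Job (p=5,w=2): C=10, w*C=2*10=20
  Job (p=9,w=3): C=19, w*C=3*19=57
  Job (p=9,w=2): C=28, w*C=2*28=56
  Job (p=8,w=1): C=36, w*C=1*36=36
Total weighted completion time = 189

189


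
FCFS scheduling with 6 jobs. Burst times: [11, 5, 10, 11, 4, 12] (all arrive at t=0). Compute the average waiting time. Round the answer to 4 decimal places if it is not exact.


FCFS order (as given): [11, 5, 10, 11, 4, 12]
Waiting times:
  Job 1: wait = 0
  Job 2: wait = 11
  Job 3: wait = 16
  Job 4: wait = 26
  Job 5: wait = 37
  Job 6: wait = 41
Sum of waiting times = 131
Average waiting time = 131/6 = 21.8333

21.8333


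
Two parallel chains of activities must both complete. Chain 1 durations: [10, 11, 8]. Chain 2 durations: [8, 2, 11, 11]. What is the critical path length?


Path A total = 10 + 11 + 8 = 29
Path B total = 8 + 2 + 11 + 11 = 32
Critical path = longest path = max(29, 32) = 32

32


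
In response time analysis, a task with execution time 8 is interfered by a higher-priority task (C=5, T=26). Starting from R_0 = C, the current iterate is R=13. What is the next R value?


R_next = C + ceil(R_prev / T_hp) * C_hp
ceil(13 / 26) = ceil(0.5) = 1
Interference = 1 * 5 = 5
R_next = 8 + 5 = 13
R_next = R_prev, so the iteration has converged (response time = 13).

13


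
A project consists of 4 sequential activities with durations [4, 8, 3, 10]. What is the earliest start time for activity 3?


Activity 3 starts after activities 1 through 2 complete.
Predecessor durations: [4, 8]
ES = 4 + 8 = 12

12


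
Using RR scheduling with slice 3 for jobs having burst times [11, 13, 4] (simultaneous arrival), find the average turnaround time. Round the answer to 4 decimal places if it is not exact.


Time quantum = 3
Execution trace:
  J1 runs 3 units, time = 3
  J2 runs 3 units, time = 6
  J3 runs 3 units, time = 9
  J1 runs 3 units, time = 12
  J2 runs 3 units, time = 15
  J3 runs 1 units, time = 16
  J1 runs 3 units, time = 19
  J2 runs 3 units, time = 22
  J1 runs 2 units, time = 24
  J2 runs 3 units, time = 27
  J2 runs 1 units, time = 28
Finish times: [24, 28, 16]
Average turnaround = 68/3 = 22.6667

22.6667


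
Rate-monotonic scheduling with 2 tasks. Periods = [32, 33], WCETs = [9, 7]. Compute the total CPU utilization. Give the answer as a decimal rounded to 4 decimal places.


Compute individual utilizations (exact fractions):
  Task 1: C/T = 9/32 (approx. 0.2813)
  Task 2: C/T = 7/33 (approx. 0.2121)
Total utilization U = 9/32 + 7/33 = 521/1056
Rounded to 4 decimal places: U = 0.4934
RM (Liu & Layland) bound for 2 tasks = 0.828427; compare with U = 521/1056 (approx. 0.493371)
U <= bound, so schedulable by RM sufficient condition.

0.4934


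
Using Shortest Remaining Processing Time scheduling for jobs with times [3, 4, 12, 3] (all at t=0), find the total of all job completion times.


Since all jobs arrive at t=0, SRPT equals SPT ordering.
SPT order: [3, 3, 4, 12]
Completion times:
  Job 1: p=3, C=3
  Job 2: p=3, C=6
  Job 3: p=4, C=10
  Job 4: p=12, C=22
Total completion time = 3 + 6 + 10 + 22 = 41

41


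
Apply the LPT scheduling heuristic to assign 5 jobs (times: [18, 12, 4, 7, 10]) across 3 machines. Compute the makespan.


Sort jobs in decreasing order (LPT): [18, 12, 10, 7, 4]
Assign each job to the least loaded machine:
  Machine 1: jobs [18], load = 18
  Machine 2: jobs [12, 4], load = 16
  Machine 3: jobs [10, 7], load = 17
Makespan = max load = 18

18


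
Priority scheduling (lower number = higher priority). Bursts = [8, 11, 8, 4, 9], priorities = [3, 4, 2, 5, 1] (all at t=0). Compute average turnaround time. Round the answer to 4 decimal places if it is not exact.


Sort by priority (ascending = highest first):
Order: [(1, 9), (2, 8), (3, 8), (4, 11), (5, 4)]
Completion times:
  Priority 1, burst=9, C=9
  Priority 2, burst=8, C=17
  Priority 3, burst=8, C=25
  Priority 4, burst=11, C=36
  Priority 5, burst=4, C=40
Average turnaround = 127/5 = 25.4

25.4


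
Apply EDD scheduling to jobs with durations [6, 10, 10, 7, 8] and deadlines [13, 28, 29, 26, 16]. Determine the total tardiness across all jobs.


Sort by due date (EDD order): [(6, 13), (8, 16), (7, 26), (10, 28), (10, 29)]
Compute completion times and tardiness:
  Job 1: p=6, d=13, C=6, tardiness=max(0,6-13)=0
  Job 2: p=8, d=16, C=14, tardiness=max(0,14-16)=0
  Job 3: p=7, d=26, C=21, tardiness=max(0,21-26)=0
  Job 4: p=10, d=28, C=31, tardiness=max(0,31-28)=3
  Job 5: p=10, d=29, C=41, tardiness=max(0,41-29)=12
Total tardiness = 15

15


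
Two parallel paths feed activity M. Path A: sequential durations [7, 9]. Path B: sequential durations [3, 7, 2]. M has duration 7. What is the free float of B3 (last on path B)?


ES(B3) = sum of predecessors on chain B = 10
EF(B3) = ES + duration = 10 + 2 = 12
Successor of B3 is M. ES(M) = max(sum(A), sum(B)) = max(16, 12) = 16
Free float = ES(successor) - EF(current) = 16 - 12 = 4

4


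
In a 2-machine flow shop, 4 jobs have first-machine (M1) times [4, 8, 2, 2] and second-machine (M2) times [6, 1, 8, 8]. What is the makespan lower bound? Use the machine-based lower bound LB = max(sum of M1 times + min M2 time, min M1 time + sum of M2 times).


LB1 = sum(M1 times) + min(M2 times) = 16 + 1 = 17
LB2 = min(M1 times) + sum(M2 times) = 2 + 23 = 25
Lower bound = max(LB1, LB2) = max(17, 25) = 25

25


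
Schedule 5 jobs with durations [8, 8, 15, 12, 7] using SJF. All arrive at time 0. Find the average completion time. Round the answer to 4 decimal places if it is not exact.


SJF order (ascending): [7, 8, 8, 12, 15]
Completion times:
  Job 1: burst=7, C=7
  Job 2: burst=8, C=15
  Job 3: burst=8, C=23
  Job 4: burst=12, C=35
  Job 5: burst=15, C=50
Average completion = 130/5 = 26.0

26.0


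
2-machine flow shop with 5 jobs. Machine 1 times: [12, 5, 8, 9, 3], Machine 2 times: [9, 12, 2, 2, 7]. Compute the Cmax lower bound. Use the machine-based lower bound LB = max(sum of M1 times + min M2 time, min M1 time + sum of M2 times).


LB1 = sum(M1 times) + min(M2 times) = 37 + 2 = 39
LB2 = min(M1 times) + sum(M2 times) = 3 + 32 = 35
Lower bound = max(LB1, LB2) = max(39, 35) = 39

39


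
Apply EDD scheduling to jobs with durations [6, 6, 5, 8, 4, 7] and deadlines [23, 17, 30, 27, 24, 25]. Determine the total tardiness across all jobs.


Sort by due date (EDD order): [(6, 17), (6, 23), (4, 24), (7, 25), (8, 27), (5, 30)]
Compute completion times and tardiness:
  Job 1: p=6, d=17, C=6, tardiness=max(0,6-17)=0
  Job 2: p=6, d=23, C=12, tardiness=max(0,12-23)=0
  Job 3: p=4, d=24, C=16, tardiness=max(0,16-24)=0
  Job 4: p=7, d=25, C=23, tardiness=max(0,23-25)=0
  Job 5: p=8, d=27, C=31, tardiness=max(0,31-27)=4
  Job 6: p=5, d=30, C=36, tardiness=max(0,36-30)=6
Total tardiness = 10

10


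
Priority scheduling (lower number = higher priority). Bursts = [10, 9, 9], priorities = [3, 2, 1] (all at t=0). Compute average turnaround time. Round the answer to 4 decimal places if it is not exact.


Sort by priority (ascending = highest first):
Order: [(1, 9), (2, 9), (3, 10)]
Completion times:
  Priority 1, burst=9, C=9
  Priority 2, burst=9, C=18
  Priority 3, burst=10, C=28
Average turnaround = 55/3 = 18.3333

18.3333


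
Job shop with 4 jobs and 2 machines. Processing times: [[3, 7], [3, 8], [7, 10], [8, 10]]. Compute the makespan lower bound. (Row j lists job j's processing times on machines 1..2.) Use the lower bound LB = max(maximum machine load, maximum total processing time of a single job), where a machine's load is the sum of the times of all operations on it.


Machine loads:
  Machine 1: 3 + 3 + 7 + 8 = 21
  Machine 2: 7 + 8 + 10 + 10 = 35
Max machine load = 35
Job totals:
  Job 1: 10
  Job 2: 11
  Job 3: 17
  Job 4: 18
Max job total = 18
Lower bound = max(35, 18) = 35

35


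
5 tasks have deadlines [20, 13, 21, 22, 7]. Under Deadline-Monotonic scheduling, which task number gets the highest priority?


Sort tasks by relative deadline (ascending):
  Task 5: deadline = 7
  Task 2: deadline = 13
  Task 1: deadline = 20
  Task 3: deadline = 21
  Task 4: deadline = 22
Priority order (highest first): [5, 2, 1, 3, 4]
Highest priority task = 5

5


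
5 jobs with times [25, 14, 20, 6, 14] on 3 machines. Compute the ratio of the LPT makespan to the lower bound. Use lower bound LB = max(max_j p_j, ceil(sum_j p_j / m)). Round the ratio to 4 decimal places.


LPT order: [25, 20, 14, 14, 6]
Machine loads after assignment: [25, 26, 28]
LPT makespan = 28
Lower bound = max(max_job, ceil(total/3)) = max(25, 27) = 27
Ratio = 28 / 27 = 1.037

1.037


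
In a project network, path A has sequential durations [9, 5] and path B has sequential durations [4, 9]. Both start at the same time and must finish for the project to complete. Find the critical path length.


Path A total = 9 + 5 = 14
Path B total = 4 + 9 = 13
Critical path = longest path = max(14, 13) = 14

14


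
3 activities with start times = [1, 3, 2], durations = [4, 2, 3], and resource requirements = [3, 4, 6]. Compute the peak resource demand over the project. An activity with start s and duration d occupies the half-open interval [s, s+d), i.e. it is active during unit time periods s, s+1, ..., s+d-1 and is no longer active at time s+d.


Each activity i is active on [start_i, start_i + duration_i).
Compute total resource usage per time slot:
  t=0: active resources = [], total = 0
  t=1: active resources = [3], total = 3
  t=2: active resources = [3, 6], total = 9
  t=3: active resources = [3, 4, 6], total = 13
  t=4: active resources = [3, 4, 6], total = 13
Peak resource demand = 13

13


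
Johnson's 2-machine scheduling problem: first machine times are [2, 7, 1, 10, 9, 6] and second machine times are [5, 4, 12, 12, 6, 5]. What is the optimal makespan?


Apply Johnson's rule:
  Group 1 (a <= b): [(3, 1, 12), (1, 2, 5), (4, 10, 12)]
  Group 2 (a > b): [(5, 9, 6), (6, 6, 5), (2, 7, 4)]
Optimal job order: [3, 1, 4, 5, 6, 2]
Schedule:
  Job 3: M1 done at 1, M2 done at 13
  Job 1: M1 done at 3, M2 done at 18
  Job 4: M1 done at 13, M2 done at 30
  Job 5: M1 done at 22, M2 done at 36
  Job 6: M1 done at 28, M2 done at 41
  Job 2: M1 done at 35, M2 done at 45
Makespan = 45

45


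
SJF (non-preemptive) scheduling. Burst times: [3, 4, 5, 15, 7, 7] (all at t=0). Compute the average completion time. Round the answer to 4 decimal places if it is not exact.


SJF order (ascending): [3, 4, 5, 7, 7, 15]
Completion times:
  Job 1: burst=3, C=3
  Job 2: burst=4, C=7
  Job 3: burst=5, C=12
  Job 4: burst=7, C=19
  Job 5: burst=7, C=26
  Job 6: burst=15, C=41
Average completion = 108/6 = 18.0

18.0


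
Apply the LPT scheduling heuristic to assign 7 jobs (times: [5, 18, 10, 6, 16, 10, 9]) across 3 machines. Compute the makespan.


Sort jobs in decreasing order (LPT): [18, 16, 10, 10, 9, 6, 5]
Assign each job to the least loaded machine:
  Machine 1: jobs [18, 6], load = 24
  Machine 2: jobs [16, 9], load = 25
  Machine 3: jobs [10, 10, 5], load = 25
Makespan = max load = 25

25


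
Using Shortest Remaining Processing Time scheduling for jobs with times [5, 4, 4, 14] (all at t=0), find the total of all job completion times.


Since all jobs arrive at t=0, SRPT equals SPT ordering.
SPT order: [4, 4, 5, 14]
Completion times:
  Job 1: p=4, C=4
  Job 2: p=4, C=8
  Job 3: p=5, C=13
  Job 4: p=14, C=27
Total completion time = 4 + 8 + 13 + 27 = 52

52


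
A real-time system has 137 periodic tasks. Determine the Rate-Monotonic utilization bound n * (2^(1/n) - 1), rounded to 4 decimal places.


Compute 2^(1/137) = 1.0050722892
Subtract 1: 1.0050722892 - 1 = 0.0050722892
Multiply by n: 137 * 0.0050722892 = 0.6949036204
Round to 4 dp: 0.6949

0.6949


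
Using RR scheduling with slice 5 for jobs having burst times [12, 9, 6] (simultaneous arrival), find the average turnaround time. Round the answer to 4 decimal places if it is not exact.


Time quantum = 5
Execution trace:
  J1 runs 5 units, time = 5
  J2 runs 5 units, time = 10
  J3 runs 5 units, time = 15
  J1 runs 5 units, time = 20
  J2 runs 4 units, time = 24
  J3 runs 1 units, time = 25
  J1 runs 2 units, time = 27
Finish times: [27, 24, 25]
Average turnaround = 76/3 = 25.3333

25.3333


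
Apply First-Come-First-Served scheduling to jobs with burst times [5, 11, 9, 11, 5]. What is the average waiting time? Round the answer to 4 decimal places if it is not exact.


FCFS order (as given): [5, 11, 9, 11, 5]
Waiting times:
  Job 1: wait = 0
  Job 2: wait = 5
  Job 3: wait = 16
  Job 4: wait = 25
  Job 5: wait = 36
Sum of waiting times = 82
Average waiting time = 82/5 = 16.4

16.4


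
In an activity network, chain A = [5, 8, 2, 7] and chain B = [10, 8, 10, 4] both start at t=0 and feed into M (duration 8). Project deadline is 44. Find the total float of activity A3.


Forward pass: ES(A3) = sum of predecessors on chain A = 13
EF = ES + duration = 13 + 2 = 15
Backward pass: LF(M) = deadline = 44; LS(M) = 44 - 8 = 36
LF(A3) = LS(M) - sum(successors on chain A) = 36 - 7 = 29
LS = LF - duration = 29 - 2 = 27
Total float = LS - ES = 27 - 13 = 14

14


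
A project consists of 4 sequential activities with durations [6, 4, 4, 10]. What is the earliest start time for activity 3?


Activity 3 starts after activities 1 through 2 complete.
Predecessor durations: [6, 4]
ES = 6 + 4 = 10

10


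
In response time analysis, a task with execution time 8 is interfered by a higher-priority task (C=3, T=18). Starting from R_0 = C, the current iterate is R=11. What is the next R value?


R_next = C + ceil(R_prev / T_hp) * C_hp
ceil(11 / 18) = ceil(0.6111) = 1
Interference = 1 * 3 = 3
R_next = 8 + 3 = 11
R_next = R_prev, so the iteration has converged (response time = 11).

11


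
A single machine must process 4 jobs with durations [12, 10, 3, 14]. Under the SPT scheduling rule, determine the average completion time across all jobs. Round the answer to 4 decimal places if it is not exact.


Sort jobs by processing time (SPT order): [3, 10, 12, 14]
Compute completion times sequentially:
  Job 1: processing = 3, completes at 3
  Job 2: processing = 10, completes at 13
  Job 3: processing = 12, completes at 25
  Job 4: processing = 14, completes at 39
Sum of completion times = 80
Average completion time = 80/4 = 20.0

20.0


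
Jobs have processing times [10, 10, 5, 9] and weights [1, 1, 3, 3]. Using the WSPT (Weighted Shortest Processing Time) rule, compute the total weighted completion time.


Compute p/w ratios and sort ascending (WSPT): [(5, 3), (9, 3), (10, 1), (10, 1)]
Compute weighted completion times:
  Job (p=5,w=3): C=5, w*C=3*5=15
  Job (p=9,w=3): C=14, w*C=3*14=42
  Job (p=10,w=1): C=24, w*C=1*24=24
  Job (p=10,w=1): C=34, w*C=1*34=34
Total weighted completion time = 115

115


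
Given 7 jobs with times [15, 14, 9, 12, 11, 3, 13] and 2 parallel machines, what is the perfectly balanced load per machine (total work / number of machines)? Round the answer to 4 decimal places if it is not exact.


Total processing time = 15 + 14 + 9 + 12 + 11 + 3 + 13 = 77
Number of machines = 2
Ideal balanced load = 77 / 2 = 38.5

38.5


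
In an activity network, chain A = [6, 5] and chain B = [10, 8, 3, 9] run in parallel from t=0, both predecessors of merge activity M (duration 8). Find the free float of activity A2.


ES(A2) = sum of predecessors on chain A = 6
EF(A2) = ES + duration = 6 + 5 = 11
Successor of A2 is M. ES(M) = max(sum(A), sum(B)) = max(11, 30) = 30
Free float = ES(successor) - EF(current) = 30 - 11 = 19

19


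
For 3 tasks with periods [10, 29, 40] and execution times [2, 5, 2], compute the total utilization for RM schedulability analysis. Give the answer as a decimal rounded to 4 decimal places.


Compute individual utilizations (exact fractions):
  Task 1: C/T = 2/10 = 1/5 (approx. 0.2)
  Task 2: C/T = 5/29 (approx. 0.1724)
  Task 3: C/T = 2/40 = 1/20 (approx. 0.05)
Total utilization U = 1/5 + 5/29 + 1/20 = 49/116
Rounded to 4 decimal places: U = 0.4224
RM (Liu & Layland) bound for 3 tasks = 0.779763; compare with U = 49/116 (approx. 0.422414)
U <= bound, so schedulable by RM sufficient condition.

0.4224


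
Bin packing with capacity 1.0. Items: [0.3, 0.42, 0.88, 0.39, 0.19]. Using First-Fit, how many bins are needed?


Place items sequentially using First-Fit:
  Item 0.3 -> new Bin 1
  Item 0.42 -> Bin 1 (now 0.72)
  Item 0.88 -> new Bin 2
  Item 0.39 -> new Bin 3
  Item 0.19 -> Bin 1 (now 0.91)
Total bins used = 3

3


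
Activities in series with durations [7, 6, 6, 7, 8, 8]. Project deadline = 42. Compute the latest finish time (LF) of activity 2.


LF(activity 2) = deadline - sum of successor durations
Successors: activities 3 through 6 with durations [6, 7, 8, 8]
Sum of successor durations = 29
LF = 42 - 29 = 13

13


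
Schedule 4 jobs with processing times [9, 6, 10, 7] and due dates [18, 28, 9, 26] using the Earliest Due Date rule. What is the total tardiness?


Sort by due date (EDD order): [(10, 9), (9, 18), (7, 26), (6, 28)]
Compute completion times and tardiness:
  Job 1: p=10, d=9, C=10, tardiness=max(0,10-9)=1
  Job 2: p=9, d=18, C=19, tardiness=max(0,19-18)=1
  Job 3: p=7, d=26, C=26, tardiness=max(0,26-26)=0
  Job 4: p=6, d=28, C=32, tardiness=max(0,32-28)=4
Total tardiness = 6

6


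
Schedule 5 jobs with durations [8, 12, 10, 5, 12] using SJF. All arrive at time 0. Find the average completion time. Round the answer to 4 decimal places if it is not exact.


SJF order (ascending): [5, 8, 10, 12, 12]
Completion times:
  Job 1: burst=5, C=5
  Job 2: burst=8, C=13
  Job 3: burst=10, C=23
  Job 4: burst=12, C=35
  Job 5: burst=12, C=47
Average completion = 123/5 = 24.6

24.6


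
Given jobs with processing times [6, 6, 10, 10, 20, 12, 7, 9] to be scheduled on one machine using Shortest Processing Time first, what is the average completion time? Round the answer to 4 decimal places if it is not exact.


Sort jobs by processing time (SPT order): [6, 6, 7, 9, 10, 10, 12, 20]
Compute completion times sequentially:
  Job 1: processing = 6, completes at 6
  Job 2: processing = 6, completes at 12
  Job 3: processing = 7, completes at 19
  Job 4: processing = 9, completes at 28
  Job 5: processing = 10, completes at 38
  Job 6: processing = 10, completes at 48
  Job 7: processing = 12, completes at 60
  Job 8: processing = 20, completes at 80
Sum of completion times = 291
Average completion time = 291/8 = 36.375

36.375


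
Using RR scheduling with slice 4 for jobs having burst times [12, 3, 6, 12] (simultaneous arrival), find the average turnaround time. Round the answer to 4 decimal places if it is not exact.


Time quantum = 4
Execution trace:
  J1 runs 4 units, time = 4
  J2 runs 3 units, time = 7
  J3 runs 4 units, time = 11
  J4 runs 4 units, time = 15
  J1 runs 4 units, time = 19
  J3 runs 2 units, time = 21
  J4 runs 4 units, time = 25
  J1 runs 4 units, time = 29
  J4 runs 4 units, time = 33
Finish times: [29, 7, 21, 33]
Average turnaround = 90/4 = 22.5

22.5


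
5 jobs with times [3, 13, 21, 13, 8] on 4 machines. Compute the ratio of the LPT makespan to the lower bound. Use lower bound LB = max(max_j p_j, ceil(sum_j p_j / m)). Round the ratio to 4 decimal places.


LPT order: [21, 13, 13, 8, 3]
Machine loads after assignment: [21, 13, 13, 11]
LPT makespan = 21
Lower bound = max(max_job, ceil(total/4)) = max(21, 15) = 21
Ratio = 21 / 21 = 1.0

1.0


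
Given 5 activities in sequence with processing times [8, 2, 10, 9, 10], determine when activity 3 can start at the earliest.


Activity 3 starts after activities 1 through 2 complete.
Predecessor durations: [8, 2]
ES = 8 + 2 = 10

10


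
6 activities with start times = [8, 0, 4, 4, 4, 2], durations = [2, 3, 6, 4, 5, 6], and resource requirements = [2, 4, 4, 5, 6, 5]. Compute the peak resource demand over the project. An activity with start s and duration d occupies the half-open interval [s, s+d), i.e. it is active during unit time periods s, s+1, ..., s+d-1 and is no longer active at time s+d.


Each activity i is active on [start_i, start_i + duration_i).
Compute total resource usage per time slot:
  t=0: active resources = [4], total = 4
  t=1: active resources = [4], total = 4
  t=2: active resources = [4, 5], total = 9
  t=3: active resources = [5], total = 5
  t=4: active resources = [4, 5, 6, 5], total = 20
  t=5: active resources = [4, 5, 6, 5], total = 20
  t=6: active resources = [4, 5, 6, 5], total = 20
  t=7: active resources = [4, 5, 6, 5], total = 20
  t=8: active resources = [2, 4, 6], total = 12
  t=9: active resources = [2, 4], total = 6
Peak resource demand = 20

20


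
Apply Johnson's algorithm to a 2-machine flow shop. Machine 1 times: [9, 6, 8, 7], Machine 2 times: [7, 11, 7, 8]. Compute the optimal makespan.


Apply Johnson's rule:
  Group 1 (a <= b): [(2, 6, 11), (4, 7, 8)]
  Group 2 (a > b): [(1, 9, 7), (3, 8, 7)]
Optimal job order: [2, 4, 1, 3]
Schedule:
  Job 2: M1 done at 6, M2 done at 17
  Job 4: M1 done at 13, M2 done at 25
  Job 1: M1 done at 22, M2 done at 32
  Job 3: M1 done at 30, M2 done at 39
Makespan = 39

39


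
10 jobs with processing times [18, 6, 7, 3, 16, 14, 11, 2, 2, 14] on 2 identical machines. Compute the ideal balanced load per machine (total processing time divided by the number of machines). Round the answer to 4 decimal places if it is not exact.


Total processing time = 18 + 6 + 7 + 3 + 16 + 14 + 11 + 2 + 2 + 14 = 93
Number of machines = 2
Ideal balanced load = 93 / 2 = 46.5

46.5


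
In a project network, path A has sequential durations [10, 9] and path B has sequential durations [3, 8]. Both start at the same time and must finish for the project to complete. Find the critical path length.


Path A total = 10 + 9 = 19
Path B total = 3 + 8 = 11
Critical path = longest path = max(19, 11) = 19

19


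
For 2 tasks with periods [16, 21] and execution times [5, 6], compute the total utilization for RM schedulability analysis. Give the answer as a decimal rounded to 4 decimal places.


Compute individual utilizations (exact fractions):
  Task 1: C/T = 5/16 (approx. 0.3125)
  Task 2: C/T = 6/21 = 2/7 (approx. 0.2857)
Total utilization U = 5/16 + 2/7 = 67/112
Rounded to 4 decimal places: U = 0.5982
RM (Liu & Layland) bound for 2 tasks = 0.828427; compare with U = 67/112 (approx. 0.598214)
U <= bound, so schedulable by RM sufficient condition.

0.5982


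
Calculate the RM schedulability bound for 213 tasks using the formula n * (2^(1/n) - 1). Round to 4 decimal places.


Compute 2^(1/213) = 1.0032595128
Subtract 1: 1.0032595128 - 1 = 0.0032595128
Multiply by n: 213 * 0.0032595128 = 0.6942762264
Round to 4 dp: 0.6943

0.6943


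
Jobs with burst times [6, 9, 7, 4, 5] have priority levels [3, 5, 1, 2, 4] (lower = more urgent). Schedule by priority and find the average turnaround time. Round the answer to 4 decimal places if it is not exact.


Sort by priority (ascending = highest first):
Order: [(1, 7), (2, 4), (3, 6), (4, 5), (5, 9)]
Completion times:
  Priority 1, burst=7, C=7
  Priority 2, burst=4, C=11
  Priority 3, burst=6, C=17
  Priority 4, burst=5, C=22
  Priority 5, burst=9, C=31
Average turnaround = 88/5 = 17.6

17.6


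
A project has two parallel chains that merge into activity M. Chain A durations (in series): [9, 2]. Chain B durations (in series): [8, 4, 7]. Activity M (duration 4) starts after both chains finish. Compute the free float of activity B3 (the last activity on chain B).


ES(B3) = sum of predecessors on chain B = 12
EF(B3) = ES + duration = 12 + 7 = 19
Successor of B3 is M. ES(M) = max(sum(A), sum(B)) = max(11, 19) = 19
Free float = ES(successor) - EF(current) = 19 - 19 = 0

0


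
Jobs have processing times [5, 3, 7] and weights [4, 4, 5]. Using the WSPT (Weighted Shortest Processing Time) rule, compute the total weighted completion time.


Compute p/w ratios and sort ascending (WSPT): [(3, 4), (5, 4), (7, 5)]
Compute weighted completion times:
  Job (p=3,w=4): C=3, w*C=4*3=12
  Job (p=5,w=4): C=8, w*C=4*8=32
  Job (p=7,w=5): C=15, w*C=5*15=75
Total weighted completion time = 119

119


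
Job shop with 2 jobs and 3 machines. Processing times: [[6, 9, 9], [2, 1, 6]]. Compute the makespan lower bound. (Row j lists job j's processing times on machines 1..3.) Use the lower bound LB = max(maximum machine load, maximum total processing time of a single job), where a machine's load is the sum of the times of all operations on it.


Machine loads:
  Machine 1: 6 + 2 = 8
  Machine 2: 9 + 1 = 10
  Machine 3: 9 + 6 = 15
Max machine load = 15
Job totals:
  Job 1: 24
  Job 2: 9
Max job total = 24
Lower bound = max(15, 24) = 24

24


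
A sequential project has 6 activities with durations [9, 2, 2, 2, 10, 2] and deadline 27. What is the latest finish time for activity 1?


LF(activity 1) = deadline - sum of successor durations
Successors: activities 2 through 6 with durations [2, 2, 2, 10, 2]
Sum of successor durations = 18
LF = 27 - 18 = 9

9


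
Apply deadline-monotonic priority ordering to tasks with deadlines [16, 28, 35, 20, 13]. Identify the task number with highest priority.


Sort tasks by relative deadline (ascending):
  Task 5: deadline = 13
  Task 1: deadline = 16
  Task 4: deadline = 20
  Task 2: deadline = 28
  Task 3: deadline = 35
Priority order (highest first): [5, 1, 4, 2, 3]
Highest priority task = 5

5


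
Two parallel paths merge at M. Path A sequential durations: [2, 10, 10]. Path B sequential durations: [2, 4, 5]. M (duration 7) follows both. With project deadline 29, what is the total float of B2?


Forward pass: ES(B2) = sum of predecessors on chain B = 2
EF = ES + duration = 2 + 4 = 6
Backward pass: LF(M) = deadline = 29; LS(M) = 29 - 7 = 22
LF(B2) = LS(M) - sum(successors on chain B) = 22 - 5 = 17
LS = LF - duration = 17 - 4 = 13
Total float = LS - ES = 13 - 2 = 11

11


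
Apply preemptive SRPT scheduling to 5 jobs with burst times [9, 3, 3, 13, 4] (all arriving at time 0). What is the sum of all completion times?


Since all jobs arrive at t=0, SRPT equals SPT ordering.
SPT order: [3, 3, 4, 9, 13]
Completion times:
  Job 1: p=3, C=3
  Job 2: p=3, C=6
  Job 3: p=4, C=10
  Job 4: p=9, C=19
  Job 5: p=13, C=32
Total completion time = 3 + 6 + 10 + 19 + 32 = 70

70


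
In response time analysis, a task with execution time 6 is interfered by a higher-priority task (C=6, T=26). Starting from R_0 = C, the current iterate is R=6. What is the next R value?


R_next = C + ceil(R_prev / T_hp) * C_hp
ceil(6 / 26) = ceil(0.2308) = 1
Interference = 1 * 6 = 6
R_next = 6 + 6 = 12

12


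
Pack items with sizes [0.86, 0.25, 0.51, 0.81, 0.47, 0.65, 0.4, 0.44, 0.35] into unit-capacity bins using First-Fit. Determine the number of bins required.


Place items sequentially using First-Fit:
  Item 0.86 -> new Bin 1
  Item 0.25 -> new Bin 2
  Item 0.51 -> Bin 2 (now 0.76)
  Item 0.81 -> new Bin 3
  Item 0.47 -> new Bin 4
  Item 0.65 -> new Bin 5
  Item 0.4 -> Bin 4 (now 0.87)
  Item 0.44 -> new Bin 6
  Item 0.35 -> Bin 5 (now 1.0)
Total bins used = 6

6


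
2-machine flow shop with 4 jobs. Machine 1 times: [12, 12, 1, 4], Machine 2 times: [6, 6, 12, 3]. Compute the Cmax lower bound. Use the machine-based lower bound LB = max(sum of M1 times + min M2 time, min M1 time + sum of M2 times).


LB1 = sum(M1 times) + min(M2 times) = 29 + 3 = 32
LB2 = min(M1 times) + sum(M2 times) = 1 + 27 = 28
Lower bound = max(LB1, LB2) = max(32, 28) = 32

32


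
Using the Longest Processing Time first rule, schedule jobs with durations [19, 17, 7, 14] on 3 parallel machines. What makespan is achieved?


Sort jobs in decreasing order (LPT): [19, 17, 14, 7]
Assign each job to the least loaded machine:
  Machine 1: jobs [19], load = 19
  Machine 2: jobs [17], load = 17
  Machine 3: jobs [14, 7], load = 21
Makespan = max load = 21

21


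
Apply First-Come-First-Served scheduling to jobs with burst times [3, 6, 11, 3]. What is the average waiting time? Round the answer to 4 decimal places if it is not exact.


FCFS order (as given): [3, 6, 11, 3]
Waiting times:
  Job 1: wait = 0
  Job 2: wait = 3
  Job 3: wait = 9
  Job 4: wait = 20
Sum of waiting times = 32
Average waiting time = 32/4 = 8.0

8.0


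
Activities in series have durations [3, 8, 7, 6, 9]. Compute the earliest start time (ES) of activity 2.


Activity 2 starts after activities 1 through 1 complete.
Predecessor durations: [3]
ES = 3 = 3

3


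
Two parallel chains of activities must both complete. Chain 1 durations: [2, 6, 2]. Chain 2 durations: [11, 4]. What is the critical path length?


Path A total = 2 + 6 + 2 = 10
Path B total = 11 + 4 = 15
Critical path = longest path = max(10, 15) = 15

15


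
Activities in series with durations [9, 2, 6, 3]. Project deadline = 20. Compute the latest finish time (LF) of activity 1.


LF(activity 1) = deadline - sum of successor durations
Successors: activities 2 through 4 with durations [2, 6, 3]
Sum of successor durations = 11
LF = 20 - 11 = 9

9


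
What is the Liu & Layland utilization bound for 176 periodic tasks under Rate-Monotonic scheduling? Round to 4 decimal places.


Compute 2^(1/176) = 1.0039461017
Subtract 1: 1.0039461017 - 1 = 0.0039461017
Multiply by n: 176 * 0.0039461017 = 0.6945138992
Round to 4 dp: 0.6945

0.6945


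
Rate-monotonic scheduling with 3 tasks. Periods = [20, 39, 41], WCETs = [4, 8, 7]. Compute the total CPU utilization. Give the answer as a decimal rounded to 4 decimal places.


Compute individual utilizations (exact fractions):
  Task 1: C/T = 4/20 = 1/5 (approx. 0.2)
  Task 2: C/T = 8/39 (approx. 0.2051)
  Task 3: C/T = 7/41 (approx. 0.1707)
Total utilization U = 1/5 + 8/39 + 7/41 = 4604/7995
Rounded to 4 decimal places: U = 0.5759
RM (Liu & Layland) bound for 3 tasks = 0.779763; compare with U = 4604/7995 (approx. 0.575860)
U <= bound, so schedulable by RM sufficient condition.

0.5759
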